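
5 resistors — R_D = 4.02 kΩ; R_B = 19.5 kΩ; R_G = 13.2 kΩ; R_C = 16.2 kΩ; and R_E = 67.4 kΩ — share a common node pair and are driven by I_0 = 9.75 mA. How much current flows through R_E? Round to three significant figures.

Conductances: ΣG = 1/4.02 + 1/19.5 + 1/13.2 + 1/16.2 + 1/67.4 = 0.4524 (1/kΩ).
R_E takes the fraction G_k/ΣG = 0.01484/0.4524 = 0.03280, so I = 9.75 × 0.03280 = 0.3198 mA.

I ≈ 0.320 mA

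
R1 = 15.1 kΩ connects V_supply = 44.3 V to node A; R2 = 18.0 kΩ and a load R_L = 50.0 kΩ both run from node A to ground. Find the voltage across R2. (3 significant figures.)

The load sits in parallel with R2, giving an effective lower resistance R2' = R2·R_L/(R2+R_L) = 13.24 kΩ.
Voltage divider with the loaded lower leg: V_out = 44.3 × 13.24/(15.1 + 13.24) = 44.3 × 0.4671 = 20.69 V.
(Unloaded it would be 24.1 V; the load pulls it down.)

V_out ≈ 20.7 V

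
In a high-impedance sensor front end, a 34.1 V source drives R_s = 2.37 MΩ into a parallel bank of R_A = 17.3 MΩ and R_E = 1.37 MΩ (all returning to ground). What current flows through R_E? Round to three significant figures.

I ≈ 8.68 µA

Combine the parallel branches: R_p = (1/17.3 + 1/1.37)⁻¹ = 1.269 MΩ.
Node voltage V_A = V_supply · R_p/(R_s + R_p) = 34.1 × 0.3488 = 11.89 V.
I(R_E) = V_A / R_E = 11.89/1.37 = 8.682 µA.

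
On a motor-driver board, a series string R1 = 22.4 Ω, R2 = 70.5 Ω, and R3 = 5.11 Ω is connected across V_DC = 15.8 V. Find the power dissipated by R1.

ΣR = 98.01 Ω → I = 15.8/98.01 = 0.1612 A.
P(R1) = I²·R1 = (0.1612)² × 22.4 = 0.5821 W.

P ≈ 0.582 W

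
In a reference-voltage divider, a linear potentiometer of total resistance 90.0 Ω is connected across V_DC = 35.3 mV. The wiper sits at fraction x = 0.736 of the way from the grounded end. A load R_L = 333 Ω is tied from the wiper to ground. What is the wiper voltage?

Lower segment x·R_p = 66.24 Ω; upper segment (1−x)·R_p = 23.76 Ω.
(x·R_p) ‖ R_L = 55.25 Ω.
V_out = 35.3 × 55.25/(23.76 + 55.25) = 24.68 mV.

V_out ≈ 24.7 mV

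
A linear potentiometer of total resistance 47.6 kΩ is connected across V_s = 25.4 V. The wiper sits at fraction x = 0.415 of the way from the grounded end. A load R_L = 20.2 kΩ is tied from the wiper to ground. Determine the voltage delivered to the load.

The pot divides into 27.85 kΩ above the wiper and 19.75 kΩ below.
(x·R_p) ‖ R_L = 9.987 kΩ.
Then V_out = V_s · 9.987/(27.85 + 9.987) = 6.705 V.

V_out ≈ 6.71 V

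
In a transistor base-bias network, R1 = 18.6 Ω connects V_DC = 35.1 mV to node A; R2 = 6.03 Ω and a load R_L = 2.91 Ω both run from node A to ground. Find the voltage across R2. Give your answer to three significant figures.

R2 ‖ R_L = (6.03 × 2.91)/(6.03 + 2.91) = 1.963 Ω.
Voltage divider with the loaded lower leg: V_out = 35.1 × 1.963/(18.6 + 1.963) = 35.1 × 0.09545 = 3.350 mV.
(Unloaded it would be 8.59 mV; the load pulls it down.)

V_out ≈ 3.35 mV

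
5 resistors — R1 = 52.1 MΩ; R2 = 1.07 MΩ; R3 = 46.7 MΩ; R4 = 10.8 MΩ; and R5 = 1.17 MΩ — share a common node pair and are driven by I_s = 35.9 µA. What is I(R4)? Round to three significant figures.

Conductances: ΣG = 1/52.1 + 1/1.07 + 1/46.7 + 1/10.8 + 1/1.17 = 1.922 (1/MΩ).
By the current-divider rule, I = I_s · G_k/ΣG = 35.9 × 0.04816 = 1.729 µA.

I ≈ 1.73 µA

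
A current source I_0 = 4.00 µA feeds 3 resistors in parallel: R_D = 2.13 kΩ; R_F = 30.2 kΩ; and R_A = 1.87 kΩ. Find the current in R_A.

ΣG = 1/2.13 + 1/30.2 + 1/1.87 = 1.037.
By the current-divider rule, I = I_0 · G_k/ΣG = 4.00 × 0.5155 = 2.062 µA.

I ≈ 2.06 µA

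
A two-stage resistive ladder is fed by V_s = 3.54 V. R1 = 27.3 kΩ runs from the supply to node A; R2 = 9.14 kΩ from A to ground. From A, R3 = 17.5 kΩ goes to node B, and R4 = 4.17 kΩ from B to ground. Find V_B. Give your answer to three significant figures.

Looking into the second stage from A: R3 + R4 = 21.67 kΩ appears in parallel with R2.
R2 ‖ (R3+R4) = 6.429 kΩ.
So V_A = 3.54 × 0.1906 = 0.6747 V.
Then the unloaded second divider: V_B = V_A × R4/(R3+R4) = 0.6747 × 0.1924 = 0.1298 V.

V_B ≈ 0.130 V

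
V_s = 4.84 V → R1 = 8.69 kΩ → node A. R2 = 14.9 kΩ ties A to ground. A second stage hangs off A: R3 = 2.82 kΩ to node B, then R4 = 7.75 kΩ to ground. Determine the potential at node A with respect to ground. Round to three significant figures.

Looking into the second stage from A: R3 + R4 = 10.57 kΩ appears in parallel with R2.
R2 ‖ (R3+R4) = 6.183 kΩ.
First divider: V_A = V_s · 6.183/(8.69 + 6.183) = 2.012 V.

V_A ≈ 2.01 V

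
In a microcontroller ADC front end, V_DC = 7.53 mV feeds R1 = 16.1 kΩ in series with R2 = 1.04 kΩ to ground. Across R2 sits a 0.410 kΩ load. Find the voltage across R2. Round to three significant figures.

R2 ‖ R_L = (1.04 × 0.410)/(1.04 + 0.410) = 0.2941 kΩ.
Voltage divider with the loaded lower leg: V_out = 7.53 × 0.2941/(16.1 + 0.2941) = 7.53 × 0.01794 = 0.1351 mV.

V_out ≈ 0.135 mV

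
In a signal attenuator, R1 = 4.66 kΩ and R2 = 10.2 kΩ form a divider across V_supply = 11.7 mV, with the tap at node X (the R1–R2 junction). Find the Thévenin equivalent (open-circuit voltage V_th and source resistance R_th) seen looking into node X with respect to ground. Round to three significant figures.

V_th is the unloaded tap voltage: V_supply · R2/(R1+R2) = 11.7 × 0.6864 = 8.031 mV.
Looking into X with the source shorted: R_th = R1·R2/(R1+R2) = 4.660 × 10.2/14.86 = 3.199 kΩ.

V_th ≈ 8.03 mV, R_th ≈ 3.20 kΩ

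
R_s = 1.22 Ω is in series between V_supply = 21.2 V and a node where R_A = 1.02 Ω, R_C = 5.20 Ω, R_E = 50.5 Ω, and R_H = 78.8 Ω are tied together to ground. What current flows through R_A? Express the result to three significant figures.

I ≈ 8.41 A

Parallel bank: R_p = 1/(1/1.02 + 1/5.20 + 1/50.5 + 1/78.8) = 0.8297 Ω.
V_A by voltage divider: V_A = 21.2 × 0.8297/(1.22 + 0.8297) = 8.582 V.
Branch current I = V_A/R_A = 8.582/1.02 = 8.414 A.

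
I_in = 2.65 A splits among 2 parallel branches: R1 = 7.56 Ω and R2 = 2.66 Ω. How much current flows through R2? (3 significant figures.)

I ≈ 1.96 A

For two parallel branches, I_k = I_in · (other R)/(sum of R).
So I = 2.65 × 7.56/10.22 = 1.960 A.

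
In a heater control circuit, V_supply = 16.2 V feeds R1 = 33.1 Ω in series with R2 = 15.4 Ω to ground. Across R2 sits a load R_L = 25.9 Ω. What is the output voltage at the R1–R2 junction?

V_out ≈ 3.66 V

R2 ‖ R_L = (15.4 × 25.9)/(15.4 + 25.9) = 9.658 Ω.
Now apply the divider: V_out = 16.2 × 0.2259 = 3.659 V.
(Unloaded it would be 5.14 V; the load pulls it down.)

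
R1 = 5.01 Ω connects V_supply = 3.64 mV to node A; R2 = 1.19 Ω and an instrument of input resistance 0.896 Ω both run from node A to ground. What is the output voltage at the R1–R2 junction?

V_out ≈ 0.337 mV

R2 ‖ R_L = (1.19 × 0.896)/(1.19 + 0.896) = 0.5111 Ω.
Voltage divider with the loaded lower leg: V_out = 3.64 × 0.5111/(5.01 + 0.5111) = 3.64 × 0.09258 = 0.3370 mV.
(Unloaded it would be 0.699 mV; the load pulls it down.)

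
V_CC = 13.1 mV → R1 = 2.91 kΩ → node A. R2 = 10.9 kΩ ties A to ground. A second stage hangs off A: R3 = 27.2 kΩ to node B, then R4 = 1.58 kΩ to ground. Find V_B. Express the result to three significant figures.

The second stage (R3 + R4 = 28.78 kΩ) loads node A in parallel with R2.
R2 ‖ (R3+R4) = 7.906 kΩ.
First divider: V_A = V_CC · 7.906/(2.91 + 7.906) = 9.575 mV.
Stage 2 is unloaded, so V_B = V_A · R4/(R3+R4) = 9.575 × 1.58/28.78 = 0.5257 mV.

V_B ≈ 0.526 mV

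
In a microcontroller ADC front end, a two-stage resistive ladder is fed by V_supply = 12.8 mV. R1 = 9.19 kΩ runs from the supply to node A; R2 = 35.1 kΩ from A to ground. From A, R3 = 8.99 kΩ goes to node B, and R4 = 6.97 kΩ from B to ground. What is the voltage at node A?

The second stage (R3 + R4 = 15.96 kΩ) loads node A in parallel with R2.
Effective lower resistance at A: R2 ‖ 15.96 = 10.97 kΩ.
V_A = 12.8 × 10.97/(9.19 + 10.97) = 6.965 mV.

V_A ≈ 6.97 mV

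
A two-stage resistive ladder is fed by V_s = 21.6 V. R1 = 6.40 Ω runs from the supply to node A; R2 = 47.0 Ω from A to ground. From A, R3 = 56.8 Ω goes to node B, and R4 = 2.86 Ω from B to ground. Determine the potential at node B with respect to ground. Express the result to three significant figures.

V_B ≈ 0.833 V

The second stage (R3 + R4 = 59.66 Ω) loads node A in parallel with R2.
R2 ‖ (R3+R4) = 26.29 Ω.
V_A = 21.6 × 26.29/(6.40 + 26.29) = 17.37 V.
V_B = V_A × 0.04794 = 0.8327 V.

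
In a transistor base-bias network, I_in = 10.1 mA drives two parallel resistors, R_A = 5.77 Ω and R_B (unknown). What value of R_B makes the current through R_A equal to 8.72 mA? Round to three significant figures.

The fraction through R_A equals R_B/(R_A+R_B).
With f = 0.8634, R_B = R_A · f/(1−f) = 5.77 × 6.319 = 36.46 Ω.

R_B ≈ 36.5 Ω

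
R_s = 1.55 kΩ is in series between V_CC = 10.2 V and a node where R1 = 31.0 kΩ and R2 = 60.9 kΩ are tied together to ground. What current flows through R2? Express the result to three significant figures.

I ≈ 0.156 mA

Parallel bank: R_p = 1/(1/31.0 + 1/60.9) = 20.54 kΩ.
V_A = 10.2 × 20.54/22.09 = 9.484 V.
Branch current I = V_A/R2 = 9.484/60.9 = 0.1557 mA.
(Equivalently: I_total = 0.4617 mA, then current-divider fraction G_k/ΣG = 0.3373.)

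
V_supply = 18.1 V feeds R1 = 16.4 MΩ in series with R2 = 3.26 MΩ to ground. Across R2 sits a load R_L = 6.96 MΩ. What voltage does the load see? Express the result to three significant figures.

R2 ‖ R_L = (3.26 × 6.96)/(3.26 + 6.96) = 2.220 MΩ.
Now apply the divider: V_out = 18.1 × 0.1192 = 2.158 V.
(Unloaded it would be 3.00 V; the load pulls it down.)

V_out ≈ 2.16 V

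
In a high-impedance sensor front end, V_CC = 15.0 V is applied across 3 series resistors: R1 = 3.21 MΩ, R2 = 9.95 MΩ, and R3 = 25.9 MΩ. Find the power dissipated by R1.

The common current is I = 15.0/39.06 = 0.3840 µA.
P = I²R = 0.1475 × 3.21 = 0.4734 µW.

P ≈ 0.473 µW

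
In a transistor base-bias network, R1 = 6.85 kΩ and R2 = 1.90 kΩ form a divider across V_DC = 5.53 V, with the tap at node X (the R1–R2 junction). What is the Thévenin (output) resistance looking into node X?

R_th ≈ 1.49 kΩ

Looking into X with the source shorted: R_th = R1·R2/(R1+R2) = 6.850 × 1.90/8.750 = 1.487 kΩ.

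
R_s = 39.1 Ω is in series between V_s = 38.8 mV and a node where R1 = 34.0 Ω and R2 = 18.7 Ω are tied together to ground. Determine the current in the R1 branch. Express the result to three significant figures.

Combine the parallel branches: R_p = (1/34.0 + 1/18.7)⁻¹ = 12.06 Ω.
V_A = 38.8 × 12.06/51.16 = 9.149 mV.
Branch current I = V_A/R1 = 9.149/34.0 = 0.2691 mA.
(Equivalently: I_total = 0.7583 mA, then current-divider fraction G_k/ΣG = 0.3548.)

I ≈ 0.269 mA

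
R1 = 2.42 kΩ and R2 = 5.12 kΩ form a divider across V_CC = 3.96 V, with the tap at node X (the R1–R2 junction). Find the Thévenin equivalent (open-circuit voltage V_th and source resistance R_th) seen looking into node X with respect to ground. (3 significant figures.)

V_th is the unloaded tap voltage: V_CC · R2/(R1+R2) = 3.96 × 0.6790 = 2.689 V.
Looking into X with the source shorted: R_th = R1·R2/(R1+R2) = 2.420 × 5.12/7.540 = 1.643 kΩ.

V_th ≈ 2.69 V, R_th ≈ 1.64 kΩ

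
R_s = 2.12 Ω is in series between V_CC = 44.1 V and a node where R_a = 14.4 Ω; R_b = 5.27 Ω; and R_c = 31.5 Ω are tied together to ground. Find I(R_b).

I ≈ 5.18 A

Parallel bank: R_p = 1/(1/14.4 + 1/5.27 + 1/31.5) = 3.437 Ω.
V_A = 44.1 × 3.437/5.557 = 27.28 V.
I(R_b) = V_A / R_b = 27.28/5.27 = 5.176 A.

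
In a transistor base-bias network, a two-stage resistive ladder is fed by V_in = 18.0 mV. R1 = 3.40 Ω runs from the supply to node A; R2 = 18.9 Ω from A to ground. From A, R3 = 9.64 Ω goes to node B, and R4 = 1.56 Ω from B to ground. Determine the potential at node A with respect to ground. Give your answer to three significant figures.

Looking into the second stage from A: R3 + R4 = 11.20 Ω appears in parallel with R2.
R2 ‖ (R3+R4) = 7.033 Ω.
First divider: V_A = V_in · 7.033/(3.40 + 7.033) = 12.13 mV.

V_A ≈ 12.1 mV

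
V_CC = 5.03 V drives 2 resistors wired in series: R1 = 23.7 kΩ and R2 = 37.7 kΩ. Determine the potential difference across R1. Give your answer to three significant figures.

ΣR = 23.7 + 37.7 = 61.40 kΩ.
V = V_CC · R/ΣR = 5.03 × 0.3860 = 1.942 V.

V ≈ 1.94 V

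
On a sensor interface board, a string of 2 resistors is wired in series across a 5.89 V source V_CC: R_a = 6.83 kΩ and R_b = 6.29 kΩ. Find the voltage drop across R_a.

V ≈ 3.07 V

ΣR = 6.83 + 6.29 = 13.12 kΩ.
V = V_CC · R/ΣR = 5.89 × 0.5206 = 3.066 V.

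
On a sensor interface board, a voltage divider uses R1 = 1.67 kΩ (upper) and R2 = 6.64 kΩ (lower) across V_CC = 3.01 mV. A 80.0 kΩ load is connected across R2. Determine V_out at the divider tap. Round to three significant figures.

R2 ‖ R_L = (6.64 × 80.0)/(6.64 + 80.0) = 6.131 kΩ.
Voltage divider with the loaded lower leg: V_out = 3.01 × 6.131/(1.67 + 6.131) = 3.01 × 0.7859 = 2.366 mV.

V_out ≈ 2.37 mV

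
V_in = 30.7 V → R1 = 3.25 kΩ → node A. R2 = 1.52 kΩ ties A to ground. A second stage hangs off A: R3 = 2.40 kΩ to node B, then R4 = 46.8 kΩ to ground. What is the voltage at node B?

V_B ≈ 9.11 V

Looking into the second stage from A: R3 + R4 = 49.20 kΩ appears in parallel with R2.
Effective lower resistance at A: R2 ‖ 49.20 = 1.474 kΩ.
First divider: V_A = V_in · 1.474/(3.25 + 1.474) = 9.581 V.
Stage 2 is unloaded, so V_B = V_A · R4/(R3+R4) = 9.581 × 46.8/49.20 = 9.114 V.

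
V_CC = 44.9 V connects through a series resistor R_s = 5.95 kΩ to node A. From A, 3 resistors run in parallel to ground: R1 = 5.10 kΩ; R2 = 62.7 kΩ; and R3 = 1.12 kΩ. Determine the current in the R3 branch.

Equivalent of the parallel group: R_p = 0.9051 kΩ.
V_A by voltage divider: V_A = 44.9 × 0.9051/(5.95 + 0.9051) = 5.928 V.
I(R3) = V_A / R3 = 5.928/1.12 = 5.293 mA.

I ≈ 5.29 mA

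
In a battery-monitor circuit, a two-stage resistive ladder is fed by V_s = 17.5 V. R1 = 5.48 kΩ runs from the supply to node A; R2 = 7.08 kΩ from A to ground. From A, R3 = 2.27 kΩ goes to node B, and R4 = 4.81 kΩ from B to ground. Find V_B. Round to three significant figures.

V_B ≈ 4.67 V

Node A sees R2 in parallel with the series input of stage 2, R3 + R4 = 7.080 kΩ.
R2 ‖ (R3+R4) = 3.540 kΩ.
V_A = 17.5 × 3.540/(5.48 + 3.540) = 6.868 V.
V_B = V_A × 0.6794 = 4.666 V.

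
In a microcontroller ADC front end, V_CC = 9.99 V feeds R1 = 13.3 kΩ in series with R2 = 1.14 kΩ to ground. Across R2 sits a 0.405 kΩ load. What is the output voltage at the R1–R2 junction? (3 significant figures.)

R2 ‖ R_L = (1.14 × 0.405)/(1.14 + 0.405) = 0.2988 kΩ.
Now apply the divider: V_out = 9.99 × 0.02198 = 0.2195 V.

V_out ≈ 0.220 V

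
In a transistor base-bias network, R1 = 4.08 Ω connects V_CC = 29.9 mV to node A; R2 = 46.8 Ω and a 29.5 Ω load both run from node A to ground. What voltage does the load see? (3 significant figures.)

V_out ≈ 24.4 mV

The load sits in parallel with R2, giving an effective lower resistance R2' = R2·R_L/(R2+R_L) = 18.09 Ω.
Then V_out = V_CC · R2'/(R1 + R2') = 29.9 × 18.09/22.17 = 24.40 mV.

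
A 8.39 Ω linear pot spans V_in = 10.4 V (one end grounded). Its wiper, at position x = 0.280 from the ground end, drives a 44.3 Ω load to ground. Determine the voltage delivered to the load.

V_out ≈ 2.80 V

Split the track: R_lower = x·R_p = 2.349 Ω, R_upper = (1−x)·R_p = 6.041 Ω.
Lower segment in parallel with the load: 2.349 ‖ 44.3 = 2.231 Ω.
Loaded-divider output: V_out = 10.4 × 0.2697 = 2.805 V.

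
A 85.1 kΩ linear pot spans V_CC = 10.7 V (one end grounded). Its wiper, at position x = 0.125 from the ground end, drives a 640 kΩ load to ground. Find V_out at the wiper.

The pot divides into 74.46 kΩ above the wiper and 10.64 kΩ below.
(x·R_p) ‖ R_L = 10.46 kΩ.
Then V_out = V_CC · 10.46/(74.46 + 10.46) = 1.318 V.

V_out ≈ 1.32 V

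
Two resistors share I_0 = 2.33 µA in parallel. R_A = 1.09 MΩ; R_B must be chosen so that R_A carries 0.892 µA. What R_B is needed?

R_B ≈ 0.676 MΩ

In a two-way split, I_A/I_0 = R_B/(R_A + R_B).
With f = 0.3828, R_B = R_A · f/(1−f) = 1.09 × 0.6203 = 0.6761 MΩ.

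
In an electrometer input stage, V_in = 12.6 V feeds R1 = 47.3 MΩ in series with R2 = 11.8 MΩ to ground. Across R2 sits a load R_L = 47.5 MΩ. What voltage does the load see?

V_out ≈ 2.10 V

First combine the lower leg with the load: R2 ‖ R_L = 9.452 MΩ.
Voltage divider with the loaded lower leg: V_out = 12.6 × 9.452/(47.3 + 9.452) = 12.6 × 0.1665 = 2.099 V.
(Unloaded it would be 2.52 V; the load pulls it down.)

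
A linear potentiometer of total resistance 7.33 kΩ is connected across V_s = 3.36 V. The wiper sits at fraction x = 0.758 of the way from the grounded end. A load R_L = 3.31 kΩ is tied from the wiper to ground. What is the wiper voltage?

Lower segment x·R_p = 5.556 kΩ; upper segment (1−x)·R_p = 1.774 kΩ.
(x·R_p) ‖ R_L = 2.074 kΩ.
V_out = 3.36 × 2.074/(1.774 + 2.074) = 1.811 V.
(Unloaded: V_out = x·V_s = 2.55 V.)

V_out ≈ 1.81 V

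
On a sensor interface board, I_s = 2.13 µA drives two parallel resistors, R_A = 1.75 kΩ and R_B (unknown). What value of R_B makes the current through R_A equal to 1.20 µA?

In a two-way split, I_A/I_s = R_B/(R_A + R_B).
1.20/2.13 = R_B/(R_A + R_B) → R_B = R_A · (0.5634)/(1 − 0.5634) = 1.75 × 1.290 = 2.258 kΩ.

R_B ≈ 2.26 kΩ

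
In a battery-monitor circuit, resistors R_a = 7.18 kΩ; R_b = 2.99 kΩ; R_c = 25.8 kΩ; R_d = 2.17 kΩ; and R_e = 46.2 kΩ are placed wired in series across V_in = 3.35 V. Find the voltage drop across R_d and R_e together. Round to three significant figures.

V ≈ 1.92 V

ΣR = 7.18 + 2.99 + 25.8 + 2.17 + 46.2 = 84.34 kΩ.
R_{R_d..R_e} = 2.17 + 46.2 = 48.37 kΩ.
By the voltage-divider rule, V = 3.35 × 48.37/84.34 = 1.921 V.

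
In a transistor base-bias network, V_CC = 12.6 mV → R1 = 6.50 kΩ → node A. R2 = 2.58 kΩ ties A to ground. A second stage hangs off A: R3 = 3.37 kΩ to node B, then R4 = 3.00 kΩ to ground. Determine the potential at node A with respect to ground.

Looking into the second stage from A: R3 + R4 = 6.370 kΩ appears in parallel with R2.
Effective lower resistance at A: R2 ‖ 6.370 = 1.836 kΩ.
So V_A = 12.6 × 0.2203 = 2.775 mV.

V_A ≈ 2.78 mV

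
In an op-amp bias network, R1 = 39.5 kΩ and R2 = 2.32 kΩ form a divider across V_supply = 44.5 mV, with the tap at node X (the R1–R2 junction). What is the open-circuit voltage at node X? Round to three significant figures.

V_th ≈ 2.47 mV

V_th is the unloaded tap voltage: V_supply · R2/(R1+R2) = 44.5 × 0.05548 = 2.469 mV.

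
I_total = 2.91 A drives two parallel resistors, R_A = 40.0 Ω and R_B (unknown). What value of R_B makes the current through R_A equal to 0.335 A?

In a two-way split, I_A/I_total = R_B/(R_A + R_B).
With f = 0.1151, R_B = R_A · f/(1−f) = 40.0 × 0.1301 = 5.204 Ω.

R_B ≈ 5.20 Ω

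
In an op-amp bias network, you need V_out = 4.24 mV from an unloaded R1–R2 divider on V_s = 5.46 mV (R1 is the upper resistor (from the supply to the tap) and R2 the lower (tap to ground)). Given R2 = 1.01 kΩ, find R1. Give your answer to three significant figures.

R1 ≈ 0.291 kΩ

The divider ratio is R2/(R1+R2) = 4.24/5.46 = 0.7766.
So R1 = R2 · (V_s/V_out − 1) = 1.01 × (5.46/4.24 − 1) = 1.01 × 0.2877 = 0.2906 kΩ.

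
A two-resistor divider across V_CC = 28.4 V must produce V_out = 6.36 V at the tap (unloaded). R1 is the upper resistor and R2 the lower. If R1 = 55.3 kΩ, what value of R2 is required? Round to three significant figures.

V_out/V_CC = R2/(R1+R2) = 0.2239.
R2 = R1 · 0.2239/(1 − 0.2239) = 15.96 kΩ.

R2 ≈ 16.0 kΩ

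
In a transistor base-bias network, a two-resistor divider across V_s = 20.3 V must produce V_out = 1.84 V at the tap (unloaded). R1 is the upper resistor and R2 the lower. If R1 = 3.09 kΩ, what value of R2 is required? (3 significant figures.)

R2 ≈ 0.308 kΩ

The divider ratio is R2/(R1+R2) = 1.84/20.3 = 0.09064.
Rearranging, R2 = R1·k/(1−k) = 3.09 × 0.09967 = 0.3080 kΩ.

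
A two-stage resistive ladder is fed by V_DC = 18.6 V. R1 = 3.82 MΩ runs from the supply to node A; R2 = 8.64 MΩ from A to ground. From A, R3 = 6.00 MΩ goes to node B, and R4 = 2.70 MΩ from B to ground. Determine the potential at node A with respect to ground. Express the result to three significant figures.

V_A ≈ 9.89 V

Looking into the second stage from A: R3 + R4 = 8.700 MΩ appears in parallel with R2.
R2 ‖ (R3+R4) = 4.335 MΩ.
First divider: V_A = V_DC · 4.335/(3.82 + 4.335) = 9.887 V.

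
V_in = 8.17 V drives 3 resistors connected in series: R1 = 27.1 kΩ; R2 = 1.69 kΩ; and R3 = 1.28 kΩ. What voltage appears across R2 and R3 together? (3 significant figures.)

V ≈ 0.807 V

ΣR = 27.1 + 1.69 + 1.28 = 30.07 kΩ.
R_{R2..R3} = 1.69 + 1.28 = 2.970 kΩ.
Voltage divider: V = V_in · (2.970 / 30.07) = 8.17 × 0.09877 = 0.8069 V.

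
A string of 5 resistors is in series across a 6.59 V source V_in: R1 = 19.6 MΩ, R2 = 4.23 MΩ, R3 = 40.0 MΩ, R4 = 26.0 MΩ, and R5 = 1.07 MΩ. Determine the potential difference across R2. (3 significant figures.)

V ≈ 0.307 V

ΣR = 19.6 + 4.23 + 40.0 + 26.0 + 1.07 = 90.90 MΩ.
V = V_in · R/ΣR = 6.59 × 0.04653 = 0.3067 V.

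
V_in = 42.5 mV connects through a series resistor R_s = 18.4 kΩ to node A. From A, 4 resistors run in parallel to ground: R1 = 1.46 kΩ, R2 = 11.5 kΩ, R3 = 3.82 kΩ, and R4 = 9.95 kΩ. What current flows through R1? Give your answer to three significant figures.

I ≈ 1.33 µA

Parallel bank: R_p = 1/(1/1.46 + 1/11.5 + 1/3.82 + 1/9.95) = 0.8817 kΩ.
V_A = 42.5 × 0.8817/19.28 = 1.943 mV.
Branch current I = V_A/R1 = 1.943/1.46 = 1.331 µA.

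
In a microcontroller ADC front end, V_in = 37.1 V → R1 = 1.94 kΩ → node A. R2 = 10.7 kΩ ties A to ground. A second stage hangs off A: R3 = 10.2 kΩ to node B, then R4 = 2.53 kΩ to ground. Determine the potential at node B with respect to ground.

V_B ≈ 5.53 V

The second stage (R3 + R4 = 12.73 kΩ) loads node A in parallel with R2.
R2 ‖ (R3+R4) = 5.814 kΩ.
First divider: V_A = V_in · 5.814/(1.94 + 5.814) = 27.82 V.
Then the unloaded second divider: V_B = V_A × R4/(R3+R4) = 27.82 × 0.1987 = 5.528 V.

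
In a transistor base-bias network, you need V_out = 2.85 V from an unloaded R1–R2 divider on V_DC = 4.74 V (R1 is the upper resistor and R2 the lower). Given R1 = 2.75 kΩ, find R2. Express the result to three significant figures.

The divider ratio is R2/(R1+R2) = 2.85/4.74 = 0.6013.
R2 = R1 · 0.6013/(1 − 0.6013) = 4.147 kΩ.

R2 ≈ 4.15 kΩ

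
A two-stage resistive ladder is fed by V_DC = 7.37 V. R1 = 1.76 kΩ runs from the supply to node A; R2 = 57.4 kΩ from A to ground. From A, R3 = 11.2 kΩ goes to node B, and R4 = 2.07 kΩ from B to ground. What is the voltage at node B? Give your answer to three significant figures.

V_B ≈ 0.988 V

The second stage (R3 + R4 = 13.27 kΩ) loads node A in parallel with R2.
R2 ‖ (R3+R4) = 10.78 kΩ.
So V_A = 7.37 × 0.8596 = 6.335 V.
Stage 2 is unloaded, so V_B = V_A · R4/(R3+R4) = 6.335 × 2.07/13.27 = 0.9883 V.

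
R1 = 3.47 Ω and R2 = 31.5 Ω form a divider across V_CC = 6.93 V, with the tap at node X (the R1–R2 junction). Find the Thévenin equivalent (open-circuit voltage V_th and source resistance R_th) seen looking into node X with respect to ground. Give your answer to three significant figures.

With X open, the divider is unloaded: V_th = 6.93 × 31.5/34.97 = 6.242 V.
With V_CC suppressed (replaced by a short), R_th = R1 ‖ R2 = (3.470 × 31.5)/(3.470 + 31.5) = 3.126 Ω.

V_th ≈ 6.24 V, R_th ≈ 3.13 Ω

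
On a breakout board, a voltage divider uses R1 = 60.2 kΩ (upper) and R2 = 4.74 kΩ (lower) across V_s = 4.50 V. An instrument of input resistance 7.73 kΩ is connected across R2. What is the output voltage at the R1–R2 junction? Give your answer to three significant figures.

R2 ‖ R_L = (4.74 × 7.73)/(4.74 + 7.73) = 2.938 kΩ.
Then V_out = V_s · R2'/(R1 + R2') = 4.50 × 2.938/63.14 = 0.2094 V.

V_out ≈ 0.209 V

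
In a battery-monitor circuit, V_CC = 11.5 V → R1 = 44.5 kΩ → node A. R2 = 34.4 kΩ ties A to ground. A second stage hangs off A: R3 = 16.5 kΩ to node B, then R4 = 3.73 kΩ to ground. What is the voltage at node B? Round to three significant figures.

Looking into the second stage from A: R3 + R4 = 20.23 kΩ appears in parallel with R2.
R2 ‖ (R3+R4) = 12.74 kΩ.
First divider: V_A = V_CC · 12.74/(44.5 + 12.74) = 2.559 V.
V_B = V_A × 0.1844 = 0.4719 V.

V_B ≈ 0.472 V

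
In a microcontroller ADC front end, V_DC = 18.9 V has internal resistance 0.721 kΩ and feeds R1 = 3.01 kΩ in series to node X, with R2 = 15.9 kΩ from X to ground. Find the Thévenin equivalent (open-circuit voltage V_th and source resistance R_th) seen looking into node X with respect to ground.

R1' = 0.721 + 3.01 = 3.731 kΩ (source resistance + R1).
Open-circuit (no load on X): V_th = V_DC · R2/(R1' + R2) = 18.9 × 15.9/(3.731 + 15.9) = 15.31 V.
Zeroing V_DC shorts the top of R1' to ground, so R_th = R1' ‖ R2 = 3.022 kΩ.

V_th ≈ 15.3 V, R_th ≈ 3.02 kΩ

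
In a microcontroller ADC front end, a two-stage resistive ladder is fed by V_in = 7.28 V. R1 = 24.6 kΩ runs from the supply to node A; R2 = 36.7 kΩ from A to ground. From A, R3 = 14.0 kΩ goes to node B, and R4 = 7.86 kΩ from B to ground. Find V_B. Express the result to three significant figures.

V_B ≈ 0.936 V

Node A sees R2 in parallel with the series input of stage 2, R3 + R4 = 21.86 kΩ.
Effective lower resistance at A: R2 ‖ 21.86 = 13.70 kΩ.
V_A = 7.28 × 13.70/(24.6 + 13.70) = 2.604 V.
V_B = V_A × 0.3596 = 0.9363 V.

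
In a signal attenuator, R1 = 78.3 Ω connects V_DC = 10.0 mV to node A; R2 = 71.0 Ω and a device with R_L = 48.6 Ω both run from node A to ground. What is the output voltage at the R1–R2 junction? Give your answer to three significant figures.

The load sits in parallel with R2, giving an effective lower resistance R2' = R2·R_L/(R2+R_L) = 28.85 Ω.
Voltage divider with the loaded lower leg: V_out = 10.0 × 28.85/(78.3 + 28.85) = 10.0 × 0.2693 = 2.693 mV.

V_out ≈ 2.69 mV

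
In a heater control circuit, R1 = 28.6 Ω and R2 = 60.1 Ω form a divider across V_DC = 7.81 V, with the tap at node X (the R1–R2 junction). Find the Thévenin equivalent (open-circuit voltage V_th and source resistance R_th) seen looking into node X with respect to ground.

V_th ≈ 5.29 V, R_th ≈ 19.4 Ω

V_th is the unloaded tap voltage: V_DC · R2/(R1+R2) = 7.81 × 0.6776 = 5.292 V.
Zeroing V_DC shorts the top of R1 to ground, so R_th = R1 ‖ R2 = 19.38 Ω.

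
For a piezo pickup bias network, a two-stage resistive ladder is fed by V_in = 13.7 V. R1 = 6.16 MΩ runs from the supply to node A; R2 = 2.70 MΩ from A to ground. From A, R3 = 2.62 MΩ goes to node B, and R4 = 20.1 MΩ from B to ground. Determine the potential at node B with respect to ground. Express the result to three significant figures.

V_B ≈ 3.41 V

The second stage (R3 + R4 = 22.72 MΩ) loads node A in parallel with R2.
Effective lower resistance at A: R2 ‖ 22.72 = 2.413 MΩ.
First divider: V_A = V_in · 2.413/(6.16 + 2.413) = 3.856 V.
V_B = V_A × 0.8847 = 3.412 V.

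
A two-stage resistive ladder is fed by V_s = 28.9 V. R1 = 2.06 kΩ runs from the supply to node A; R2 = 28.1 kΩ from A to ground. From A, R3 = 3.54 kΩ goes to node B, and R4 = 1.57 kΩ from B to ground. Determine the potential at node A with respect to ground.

Node A sees R2 in parallel with the series input of stage 2, R3 + R4 = 5.110 kΩ.
R2 ‖ (R3+R4) = 4.324 kΩ.
V_A = 28.9 × 4.324/(2.06 + 4.324) = 19.57 V.

V_A ≈ 19.6 V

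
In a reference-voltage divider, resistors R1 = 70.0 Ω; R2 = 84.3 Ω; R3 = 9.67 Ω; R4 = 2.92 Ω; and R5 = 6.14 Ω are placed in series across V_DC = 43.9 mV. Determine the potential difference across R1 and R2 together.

Series total: ΣR = 70.0 + 84.3 + 9.67 + 2.92 + 6.14 = 173.0 Ω.
R_{R1..R2} = 70.0 + 84.3 = 154.3 Ω.
V = V_DC · R/ΣR = 43.9 × 0.8918 = 39.15 mV.

V ≈ 39.1 mV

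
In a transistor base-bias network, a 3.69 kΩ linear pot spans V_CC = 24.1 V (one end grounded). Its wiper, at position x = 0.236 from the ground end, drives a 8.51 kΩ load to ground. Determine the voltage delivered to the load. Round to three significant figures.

Lower segment x·R_p = 0.8708 kΩ; upper segment (1−x)·R_p = 2.819 kΩ.
Lower segment in parallel with the load: 0.8708 ‖ 8.51 = 0.7900 kΩ.
V_out = 24.1 × 0.7900/(2.819 + 0.7900) = 5.275 V.

V_out ≈ 5.28 V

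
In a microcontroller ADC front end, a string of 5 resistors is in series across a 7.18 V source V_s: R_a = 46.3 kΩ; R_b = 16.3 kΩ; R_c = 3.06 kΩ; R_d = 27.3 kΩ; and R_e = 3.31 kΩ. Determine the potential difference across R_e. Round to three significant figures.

V ≈ 0.247 V

ΣR = 46.3 + 16.3 + 3.06 + 27.3 + 3.31 = 96.27 kΩ.
V = V_s · R/ΣR = 7.18 × 0.03438 = 0.2469 V.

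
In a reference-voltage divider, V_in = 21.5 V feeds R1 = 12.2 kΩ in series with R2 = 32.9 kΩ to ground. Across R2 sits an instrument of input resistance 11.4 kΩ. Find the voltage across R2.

V_out ≈ 8.81 V

First combine the lower leg with the load: R2 ‖ R_L = 8.466 kΩ.
Now apply the divider: V_out = 21.5 × 0.4097 = 8.808 V.
(Unloaded it would be 15.7 V; the load pulls it down.)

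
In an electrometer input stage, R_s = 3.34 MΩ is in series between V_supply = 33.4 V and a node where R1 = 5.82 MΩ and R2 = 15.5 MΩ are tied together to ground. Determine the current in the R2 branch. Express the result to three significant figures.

I ≈ 1.20 µA

Combine the parallel branches: R_p = (1/5.82 + 1/15.5)⁻¹ = 4.231 MΩ.
V_A by voltage divider: V_A = 33.4 × 4.231/(3.34 + 4.231) = 18.67 V.
Branch current I = V_A/R2 = 18.67/15.5 = 1.204 µA.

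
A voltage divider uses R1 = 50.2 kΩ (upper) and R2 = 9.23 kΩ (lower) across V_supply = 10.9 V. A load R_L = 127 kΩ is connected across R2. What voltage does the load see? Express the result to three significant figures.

V_out ≈ 1.59 V

The load sits in parallel with R2, giving an effective lower resistance R2' = R2·R_L/(R2+R_L) = 8.605 kΩ.
Voltage divider with the loaded lower leg: V_out = 10.9 × 8.605/(50.2 + 8.605) = 10.9 × 0.1463 = 1.595 V.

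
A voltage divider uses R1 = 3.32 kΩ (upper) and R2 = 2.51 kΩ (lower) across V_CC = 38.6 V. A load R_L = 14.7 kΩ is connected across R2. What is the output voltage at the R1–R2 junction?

R2 ‖ R_L = (2.51 × 14.7)/(2.51 + 14.7) = 2.144 kΩ.
Then V_out = V_CC · R2'/(R1 + R2') = 38.6 × 2.144/5.464 = 15.15 V.

V_out ≈ 15.1 V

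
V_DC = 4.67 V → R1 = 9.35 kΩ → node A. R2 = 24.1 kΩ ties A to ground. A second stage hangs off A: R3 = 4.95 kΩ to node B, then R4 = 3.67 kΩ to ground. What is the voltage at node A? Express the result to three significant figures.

V_A ≈ 1.89 V

The second stage (R3 + R4 = 8.620 kΩ) loads node A in parallel with R2.
R2 ‖ (R3+R4) = 6.349 kΩ.
So V_A = 4.67 × 0.4044 = 1.889 V.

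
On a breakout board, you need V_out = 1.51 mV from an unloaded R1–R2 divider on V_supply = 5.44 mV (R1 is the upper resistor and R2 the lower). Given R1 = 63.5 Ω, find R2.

The divider ratio is R2/(R1+R2) = 1.51/5.44 = 0.2776.
So R2 = R1 · V_out/(V_supply − V_out) = 63.5 × 1.51/(5.44 − 1.51) = 63.5 × 0.3842 = 24.40 Ω.

R2 ≈ 24.4 Ω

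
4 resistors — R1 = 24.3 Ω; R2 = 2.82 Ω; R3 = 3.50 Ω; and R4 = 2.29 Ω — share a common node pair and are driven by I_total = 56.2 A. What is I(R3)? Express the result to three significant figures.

I ≈ 14.4 A

Total conductance ΣG = 1/24.3 + 1/2.82 + 1/3.50 + 1/2.29 = 1.118 (units of 1/Ω).
Current divider: I(R3) = I_total · G_k/ΣG = 56.2 × (0.2857/1.118) = 56.2 × 0.2555 = 14.36 A.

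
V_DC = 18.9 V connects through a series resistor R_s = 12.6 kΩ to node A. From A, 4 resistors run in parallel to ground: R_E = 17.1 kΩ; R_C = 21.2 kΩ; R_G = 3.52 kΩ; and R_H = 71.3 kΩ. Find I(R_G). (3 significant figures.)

I ≈ 0.882 mA

Parallel bank: R_p = 1/(1/17.1 + 1/21.2 + 1/3.52 + 1/71.3) = 2.477 kΩ.
V_A by voltage divider: V_A = 18.9 × 2.477/(12.6 + 2.477) = 3.105 V.
Branch current I = V_A/R_G = 3.105/3.52 = 0.8820 mA.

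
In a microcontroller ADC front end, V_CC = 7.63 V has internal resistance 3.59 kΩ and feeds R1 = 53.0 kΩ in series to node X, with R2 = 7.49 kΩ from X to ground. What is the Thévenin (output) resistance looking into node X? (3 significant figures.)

R_th ≈ 6.61 kΩ

R1' = 3.59 + 53.0 = 56.59 kΩ (source resistance + R1).
With V_CC suppressed (replaced by a short), R_th = R1' ‖ R2 = (56.59 × 7.49)/(56.59 + 7.49) = 6.615 kΩ.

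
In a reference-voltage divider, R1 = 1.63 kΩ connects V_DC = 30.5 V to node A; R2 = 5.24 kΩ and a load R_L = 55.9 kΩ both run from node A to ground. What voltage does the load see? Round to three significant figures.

V_out ≈ 22.8 V

First combine the lower leg with the load: R2 ‖ R_L = 4.791 kΩ.
Then V_out = V_DC · R2'/(R1 + R2') = 30.5 × 4.791/6.421 = 22.76 V.
(Unloaded it would be 23.3 V; the load pulls it down.)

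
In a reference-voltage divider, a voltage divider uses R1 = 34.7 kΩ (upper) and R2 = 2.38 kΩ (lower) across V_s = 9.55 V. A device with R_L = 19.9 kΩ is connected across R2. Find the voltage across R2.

V_out ≈ 0.551 V

R2 ‖ R_L = (2.38 × 19.9)/(2.38 + 19.9) = 2.126 kΩ.
Voltage divider with the loaded lower leg: V_out = 9.55 × 2.126/(34.7 + 2.126) = 9.55 × 0.05772 = 0.5513 V.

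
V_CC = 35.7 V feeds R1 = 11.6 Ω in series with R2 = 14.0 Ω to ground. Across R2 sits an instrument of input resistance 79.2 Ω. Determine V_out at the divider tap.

V_out ≈ 18.1 V

First combine the lower leg with the load: R2 ‖ R_L = 11.90 Ω.
Voltage divider with the loaded lower leg: V_out = 35.7 × 11.90/(11.6 + 11.90) = 35.7 × 0.5063 = 18.08 V.
(Unloaded it would be 19.5 V; the load pulls it down.)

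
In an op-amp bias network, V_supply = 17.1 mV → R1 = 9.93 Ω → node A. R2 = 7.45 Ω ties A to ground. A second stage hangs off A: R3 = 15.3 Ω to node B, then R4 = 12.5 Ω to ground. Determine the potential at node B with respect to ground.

Looking into the second stage from A: R3 + R4 = 27.80 Ω appears in parallel with R2.
Effective lower resistance at A: R2 ‖ 27.80 = 5.875 Ω.
First divider: V_A = V_supply · 5.875/(9.93 + 5.875) = 6.357 mV.
Stage 2 is unloaded, so V_B = V_A · R4/(R3+R4) = 6.357 × 12.5/27.80 = 2.858 mV.

V_B ≈ 2.86 mV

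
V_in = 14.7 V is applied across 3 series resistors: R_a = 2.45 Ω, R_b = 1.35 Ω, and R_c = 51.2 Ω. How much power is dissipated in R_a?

ΣR = 55.00 Ω → I = 14.7/55.00 = 0.2673 A.
P = I²R = 0.07143 × 2.45 = 0.1750 W.

P ≈ 0.175 W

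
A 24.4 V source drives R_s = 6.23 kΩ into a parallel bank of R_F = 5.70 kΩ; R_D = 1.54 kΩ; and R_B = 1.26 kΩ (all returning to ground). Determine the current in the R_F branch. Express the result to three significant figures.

I ≈ 0.386 mA

Equivalent of the parallel group: R_p = 0.6179 kΩ.
V_A by voltage divider: V_A = 24.4 × 0.6179/(6.23 + 0.6179) = 2.202 V.
Branch current I = V_A/R_F = 2.202/5.70 = 0.3862 mA.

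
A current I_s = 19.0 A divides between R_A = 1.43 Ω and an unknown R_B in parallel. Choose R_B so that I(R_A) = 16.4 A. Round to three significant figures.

R_B ≈ 9.02 Ω

Two-branch current divider: I_A = I_s · R_B/(R_A + R_B).
With f = 0.8632, R_B = R_A · f/(1−f) = 1.43 × 6.308 = 9.020 Ω.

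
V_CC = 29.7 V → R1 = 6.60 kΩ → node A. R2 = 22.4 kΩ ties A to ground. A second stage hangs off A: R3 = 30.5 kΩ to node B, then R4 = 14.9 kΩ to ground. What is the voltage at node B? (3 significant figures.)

V_B ≈ 6.77 V

Looking into the second stage from A: R3 + R4 = 45.40 kΩ appears in parallel with R2.
R2 ‖ (R3+R4) = 15.00 kΩ.
V_A = 29.7 × 15.00/(6.60 + 15.00) = 20.62 V.
Stage 2 is unloaded, so V_B = V_A · R4/(R3+R4) = 20.62 × 14.9/45.40 = 6.769 V.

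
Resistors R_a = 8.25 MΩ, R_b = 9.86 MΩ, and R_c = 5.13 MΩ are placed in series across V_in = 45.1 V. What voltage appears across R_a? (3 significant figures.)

ΣR = 8.25 + 9.86 + 5.13 = 23.24 MΩ.
V = V_in · R/ΣR = 45.1 × 0.3550 = 16.01 V.

V ≈ 16.0 V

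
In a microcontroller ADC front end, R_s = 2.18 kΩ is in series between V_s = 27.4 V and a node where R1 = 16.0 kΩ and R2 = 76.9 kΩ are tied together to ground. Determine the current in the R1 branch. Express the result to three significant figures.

Parallel bank: R_p = 1/(1/16.0 + 1/76.9) = 13.24 kΩ.
V_A by voltage divider: V_A = 27.4 × 13.24/(2.18 + 13.24) = 23.53 V.
I(R1) = V_A / R1 = 23.53/16.0 = 1.470 mA.

I ≈ 1.47 mA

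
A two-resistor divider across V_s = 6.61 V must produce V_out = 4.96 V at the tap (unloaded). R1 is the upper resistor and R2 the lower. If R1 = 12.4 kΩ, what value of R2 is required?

R2 ≈ 37.3 kΩ

The divider ratio is R2/(R1+R2) = 4.96/6.61 = 0.7504.
Rearranging, R2 = R1·k/(1−k) = 12.4 × 3.006 = 37.28 kΩ.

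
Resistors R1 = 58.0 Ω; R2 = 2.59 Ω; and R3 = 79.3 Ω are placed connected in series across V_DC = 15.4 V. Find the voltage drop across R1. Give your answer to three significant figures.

Total series resistance ΣR = 58.0 + 2.59 + 79.3 = 139.9 Ω.
V = V_DC · R/ΣR = 15.4 × 0.4146 = 6.385 V.

V ≈ 6.39 V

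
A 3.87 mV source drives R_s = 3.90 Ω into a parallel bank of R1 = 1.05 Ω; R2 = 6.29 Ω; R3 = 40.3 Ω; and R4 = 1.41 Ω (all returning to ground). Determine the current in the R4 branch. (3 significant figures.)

Equivalent of the parallel group: R_p = 0.5419 Ω.
Node voltage V_A = V_DC · R_p/(R_s + R_p) = 3.87 × 0.1220 = 0.4721 mV.
I(R4) = V_A / R4 = 0.4721/1.41 = 0.3348 mA.

I ≈ 0.335 mA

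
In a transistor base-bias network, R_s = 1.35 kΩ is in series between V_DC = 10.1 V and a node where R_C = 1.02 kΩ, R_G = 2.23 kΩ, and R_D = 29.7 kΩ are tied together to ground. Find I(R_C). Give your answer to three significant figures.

I ≈ 3.33 mA

Parallel bank: R_p = 1/(1/1.02 + 1/2.23 + 1/29.7) = 0.6838 kΩ.
V_A by voltage divider: V_A = 10.1 × 0.6838/(1.35 + 0.6838) = 3.396 V.
I(R_C) = V_A / R_C = 3.396/1.02 = 3.329 mA.
(Equivalently: I_total = 4.966 mA, then current-divider fraction G_k/ΣG = 0.6704.)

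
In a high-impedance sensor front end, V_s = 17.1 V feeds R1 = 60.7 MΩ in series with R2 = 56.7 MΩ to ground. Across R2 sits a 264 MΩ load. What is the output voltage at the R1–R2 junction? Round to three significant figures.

The load sits in parallel with R2, giving an effective lower resistance R2' = R2·R_L/(R2+R_L) = 46.68 MΩ.
Now apply the divider: V_out = 17.1 × 0.4347 = 7.433 V.

V_out ≈ 7.43 V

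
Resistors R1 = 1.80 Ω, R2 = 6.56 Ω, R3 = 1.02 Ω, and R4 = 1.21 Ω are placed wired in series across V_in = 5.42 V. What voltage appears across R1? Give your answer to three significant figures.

V ≈ 0.921 V

Total series resistance ΣR = 1.80 + 6.56 + 1.02 + 1.21 = 10.59 Ω.
By the voltage-divider rule, V = 5.42 × 1.800/10.59 = 0.9212 V.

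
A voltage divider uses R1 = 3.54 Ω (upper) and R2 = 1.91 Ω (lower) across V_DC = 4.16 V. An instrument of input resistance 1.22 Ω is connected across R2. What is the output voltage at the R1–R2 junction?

V_out ≈ 0.723 V

First combine the lower leg with the load: R2 ‖ R_L = 0.7445 Ω.
Now apply the divider: V_out = 4.16 × 0.1738 = 0.7228 V.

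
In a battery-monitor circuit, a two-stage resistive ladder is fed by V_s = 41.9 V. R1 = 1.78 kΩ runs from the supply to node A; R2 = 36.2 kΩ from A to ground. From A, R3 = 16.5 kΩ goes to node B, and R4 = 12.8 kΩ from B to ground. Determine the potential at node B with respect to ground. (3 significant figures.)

V_B ≈ 16.5 V

Node A sees R2 in parallel with the series input of stage 2, R3 + R4 = 29.30 kΩ.
Effective lower resistance at A: R2 ‖ 29.30 = 16.19 kΩ.
V_A = 41.9 × 16.19/(1.78 + 16.19) = 37.75 V.
Stage 2 is unloaded, so V_B = V_A · R4/(R3+R4) = 37.75 × 12.8/29.30 = 16.49 V.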